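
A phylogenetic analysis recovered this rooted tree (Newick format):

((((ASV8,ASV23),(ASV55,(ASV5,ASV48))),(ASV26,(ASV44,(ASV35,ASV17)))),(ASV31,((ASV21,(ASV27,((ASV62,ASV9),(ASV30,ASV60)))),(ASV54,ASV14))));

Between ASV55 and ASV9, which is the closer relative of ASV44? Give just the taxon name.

ASV55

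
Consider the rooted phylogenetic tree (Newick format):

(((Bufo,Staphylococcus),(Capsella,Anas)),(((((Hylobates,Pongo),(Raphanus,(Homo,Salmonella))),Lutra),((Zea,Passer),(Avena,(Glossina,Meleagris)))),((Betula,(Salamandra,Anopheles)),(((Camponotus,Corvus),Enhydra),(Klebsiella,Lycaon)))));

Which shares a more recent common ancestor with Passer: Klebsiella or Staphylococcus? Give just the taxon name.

The MRCA of Passer and Klebsiella subtends (((((Hylobates,Pongo),(Raphanus,(Homo,Salmonella))),Lutra),((Zea,Passer),(Avena,(Glossina,Meleagris)))),((Betula,(Salamandra,Anopheles)),(((Camponotus,Corvus),Enhydra),(Klebsiella,Lycaon)))) (19 taxa).
The MRCA of Passer and Staphylococcus is the root, subtending the entire tree (23 taxa).
The first is nested inside the second, so Passer shares a more recent common ancestor with Klebsiella.

Klebsiella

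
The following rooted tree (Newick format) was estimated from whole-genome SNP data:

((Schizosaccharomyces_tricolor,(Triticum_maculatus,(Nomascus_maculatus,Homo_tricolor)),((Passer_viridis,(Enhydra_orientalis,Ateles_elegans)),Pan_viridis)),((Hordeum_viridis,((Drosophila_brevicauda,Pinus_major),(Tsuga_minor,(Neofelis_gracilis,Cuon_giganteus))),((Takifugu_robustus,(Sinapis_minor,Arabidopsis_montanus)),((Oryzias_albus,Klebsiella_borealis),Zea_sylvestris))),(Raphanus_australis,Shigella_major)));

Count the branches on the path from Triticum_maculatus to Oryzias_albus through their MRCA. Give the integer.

9

The MRCA of Triticum_maculatus and Oryzias_albus is the root of the tree.
From Triticum_maculatus up to that node: 3 branches. From Oryzias_albus up to the same node: 6 branches. Total: 3 + 6 = 9.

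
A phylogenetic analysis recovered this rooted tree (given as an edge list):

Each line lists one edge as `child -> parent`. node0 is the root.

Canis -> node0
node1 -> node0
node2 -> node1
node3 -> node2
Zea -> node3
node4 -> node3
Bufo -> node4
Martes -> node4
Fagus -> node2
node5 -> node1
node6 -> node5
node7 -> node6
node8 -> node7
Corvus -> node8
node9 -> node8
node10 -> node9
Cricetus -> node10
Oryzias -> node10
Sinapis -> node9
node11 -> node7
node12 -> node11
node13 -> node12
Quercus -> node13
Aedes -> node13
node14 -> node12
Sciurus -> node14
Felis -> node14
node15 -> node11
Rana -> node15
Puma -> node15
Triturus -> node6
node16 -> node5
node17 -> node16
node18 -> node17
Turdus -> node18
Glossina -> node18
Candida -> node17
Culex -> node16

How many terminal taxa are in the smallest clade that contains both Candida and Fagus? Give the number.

19

The MRCA of Candida and Fagus is the node subtending (((Zea,(Bufo,Martes)),Fagus),((((Corvus,((Cricetus,Oryzias),Sinapis)),(((Quercus,Aedes),(Sciurus,Felis)),(Rana,Puma))),Triturus),(((Turdus,Glossina),Candida),Culex))).
That clade contains 19 terminal taxa: Aedes, Bufo, Candida, Corvus, Cricetus, Culex, Fagus, Felis, Glossina, Martes, Oryzias, Puma, Quercus, Rana, Sciurus, Sinapis, Triturus, Turdus, Zea.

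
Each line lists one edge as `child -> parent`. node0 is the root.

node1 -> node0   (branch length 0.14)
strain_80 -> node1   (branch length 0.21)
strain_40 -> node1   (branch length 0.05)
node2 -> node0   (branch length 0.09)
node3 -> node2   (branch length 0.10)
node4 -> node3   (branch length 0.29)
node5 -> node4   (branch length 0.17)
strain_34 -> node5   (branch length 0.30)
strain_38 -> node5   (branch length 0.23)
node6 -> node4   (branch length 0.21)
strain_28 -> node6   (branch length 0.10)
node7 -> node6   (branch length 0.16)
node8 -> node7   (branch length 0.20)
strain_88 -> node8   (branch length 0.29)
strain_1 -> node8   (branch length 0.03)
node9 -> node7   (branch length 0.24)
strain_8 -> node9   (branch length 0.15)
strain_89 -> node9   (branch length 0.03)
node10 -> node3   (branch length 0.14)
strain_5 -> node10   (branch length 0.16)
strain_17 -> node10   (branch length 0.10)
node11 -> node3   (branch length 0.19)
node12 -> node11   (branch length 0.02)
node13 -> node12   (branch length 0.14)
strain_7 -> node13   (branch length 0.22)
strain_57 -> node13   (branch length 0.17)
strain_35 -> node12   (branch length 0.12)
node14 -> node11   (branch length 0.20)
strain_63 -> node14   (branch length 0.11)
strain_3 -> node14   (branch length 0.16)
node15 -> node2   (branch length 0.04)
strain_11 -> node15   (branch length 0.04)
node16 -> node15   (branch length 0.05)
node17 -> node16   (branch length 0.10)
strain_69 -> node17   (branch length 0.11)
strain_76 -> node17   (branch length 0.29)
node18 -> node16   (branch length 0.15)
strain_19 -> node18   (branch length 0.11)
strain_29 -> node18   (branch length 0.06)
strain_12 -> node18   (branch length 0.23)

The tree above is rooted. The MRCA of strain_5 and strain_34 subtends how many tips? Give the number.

The MRCA of strain_5 and strain_34 is the node subtending (((strain_34,strain_38),(strain_28,((strain_88,strain_1),(strain_8,strain_89)))),(strain_5,strain_17),(((strain_7,strain_57),strain_35),(strain_63,strain_3))).
That clade contains 14 terminal taxa: strain_1, strain_17, strain_28, strain_3, strain_34, strain_35, strain_38, strain_5, strain_57, strain_63, strain_7, strain_8, strain_88, strain_89.

14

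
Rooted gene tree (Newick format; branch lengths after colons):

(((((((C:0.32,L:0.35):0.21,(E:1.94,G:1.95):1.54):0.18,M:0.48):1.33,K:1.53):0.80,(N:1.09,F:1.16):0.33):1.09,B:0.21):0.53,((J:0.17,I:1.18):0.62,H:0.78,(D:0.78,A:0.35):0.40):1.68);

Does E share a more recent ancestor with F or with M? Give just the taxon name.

M

The MRCA of E and M subtends (((C,L),(E,G)),M) (5 taxa).
The MRCA of E and F subtends (((((C,L),(E,G)),M),K),(N,F)) (8 taxa).
The first is nested inside the second, so E shares a more recent common ancestor with M.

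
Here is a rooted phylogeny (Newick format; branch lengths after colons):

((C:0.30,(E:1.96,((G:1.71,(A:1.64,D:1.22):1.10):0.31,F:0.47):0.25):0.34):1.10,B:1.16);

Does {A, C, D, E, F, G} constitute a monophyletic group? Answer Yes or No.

The most recent common ancestor of these taxa subtends (C,(E,((G,(A,D)),F))).
That clade has exactly 6 tips — every listed taxon and nothing else — so the group is monophyletic.

Yes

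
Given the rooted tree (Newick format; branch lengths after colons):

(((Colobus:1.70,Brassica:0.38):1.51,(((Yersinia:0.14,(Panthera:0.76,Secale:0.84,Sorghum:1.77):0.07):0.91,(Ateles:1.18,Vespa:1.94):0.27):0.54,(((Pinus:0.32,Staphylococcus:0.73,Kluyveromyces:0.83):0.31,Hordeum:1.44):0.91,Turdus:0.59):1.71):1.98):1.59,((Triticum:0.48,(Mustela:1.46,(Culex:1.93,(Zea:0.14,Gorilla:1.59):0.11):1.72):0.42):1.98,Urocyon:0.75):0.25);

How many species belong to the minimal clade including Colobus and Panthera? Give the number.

The MRCA of Colobus and Panthera is the node subtending ((Colobus,Brassica),(((Yersinia,(Panthera,Secale,Sorghum)),(Ateles,Vespa)),(((Pinus,Staphylococcus,Kluyveromyces),Hordeum),Turdus))).
That clade contains 13 terminal taxa: Ateles, Brassica, Colobus, Hordeum, Kluyveromyces, Panthera, Pinus, Secale, Sorghum, Staphylococcus, Turdus, Vespa, Yersinia.

13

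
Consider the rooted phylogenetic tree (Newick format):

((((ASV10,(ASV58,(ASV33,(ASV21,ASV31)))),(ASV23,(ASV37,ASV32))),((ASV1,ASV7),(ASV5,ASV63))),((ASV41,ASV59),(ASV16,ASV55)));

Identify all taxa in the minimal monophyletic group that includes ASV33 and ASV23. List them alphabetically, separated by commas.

Tracing ASV33: it sits inside (ASV33,(ASV21,ASV31)).
Tracing ASV23: it sits inside (ASV23,(ASV37,ASV32)).
The smallest clade enclosing both is ((ASV10,(ASV58,(ASV33,(ASV21,ASV31)))),(ASV23,(ASV37,ASV32))); the answer is its 8 terminal taxa in alphabetical order.

ASV10, ASV21, ASV23, ASV31, ASV32, ASV33, ASV37, ASV58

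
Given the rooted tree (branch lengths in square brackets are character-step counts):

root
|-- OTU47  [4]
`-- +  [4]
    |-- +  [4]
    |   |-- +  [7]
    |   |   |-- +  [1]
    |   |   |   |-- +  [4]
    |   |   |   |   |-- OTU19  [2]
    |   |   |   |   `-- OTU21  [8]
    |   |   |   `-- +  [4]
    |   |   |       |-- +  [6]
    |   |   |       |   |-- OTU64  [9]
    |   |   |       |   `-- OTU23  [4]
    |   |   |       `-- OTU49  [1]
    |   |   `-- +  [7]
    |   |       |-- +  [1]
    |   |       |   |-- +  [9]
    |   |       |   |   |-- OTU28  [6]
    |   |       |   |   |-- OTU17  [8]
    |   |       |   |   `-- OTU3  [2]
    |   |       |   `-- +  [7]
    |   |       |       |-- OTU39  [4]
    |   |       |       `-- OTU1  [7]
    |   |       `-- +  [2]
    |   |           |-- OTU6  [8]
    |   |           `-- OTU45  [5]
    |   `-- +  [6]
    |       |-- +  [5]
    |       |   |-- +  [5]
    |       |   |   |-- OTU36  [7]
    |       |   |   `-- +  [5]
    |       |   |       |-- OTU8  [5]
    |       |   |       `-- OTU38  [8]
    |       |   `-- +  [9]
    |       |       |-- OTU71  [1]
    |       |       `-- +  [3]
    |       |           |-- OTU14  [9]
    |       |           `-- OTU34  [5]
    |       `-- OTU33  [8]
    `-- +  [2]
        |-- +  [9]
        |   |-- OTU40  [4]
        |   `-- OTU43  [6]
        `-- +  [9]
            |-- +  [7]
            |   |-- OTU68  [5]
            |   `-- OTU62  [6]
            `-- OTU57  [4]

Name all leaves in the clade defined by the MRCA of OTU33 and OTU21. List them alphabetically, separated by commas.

Tracing OTU33: it sits inside (((OTU36,(OTU8,OTU38)),(OTU71,(OTU14,OTU34))),OTU33).
Tracing OTU21: it sits inside (OTU19,OTU21).
The smallest clade enclosing both is ((((OTU19,OTU21),((OTU64,OTU23),OTU49)),(((OTU28,OTU17,OTU3),(OTU39,OTU1)),(OTU6,OTU45))),(((OTU36,(OTU8,OTU38)),(OTU71,(OTU14,OTU34))),OTU33)); the answer is its 19 terminal taxa in alphabetical order.

OTU1, OTU14, OTU17, OTU19, OTU21, OTU23, OTU28, OTU3, OTU33, OTU34, OTU36, OTU38, OTU39, OTU45, OTU49, OTU6, OTU64, OTU71, OTU8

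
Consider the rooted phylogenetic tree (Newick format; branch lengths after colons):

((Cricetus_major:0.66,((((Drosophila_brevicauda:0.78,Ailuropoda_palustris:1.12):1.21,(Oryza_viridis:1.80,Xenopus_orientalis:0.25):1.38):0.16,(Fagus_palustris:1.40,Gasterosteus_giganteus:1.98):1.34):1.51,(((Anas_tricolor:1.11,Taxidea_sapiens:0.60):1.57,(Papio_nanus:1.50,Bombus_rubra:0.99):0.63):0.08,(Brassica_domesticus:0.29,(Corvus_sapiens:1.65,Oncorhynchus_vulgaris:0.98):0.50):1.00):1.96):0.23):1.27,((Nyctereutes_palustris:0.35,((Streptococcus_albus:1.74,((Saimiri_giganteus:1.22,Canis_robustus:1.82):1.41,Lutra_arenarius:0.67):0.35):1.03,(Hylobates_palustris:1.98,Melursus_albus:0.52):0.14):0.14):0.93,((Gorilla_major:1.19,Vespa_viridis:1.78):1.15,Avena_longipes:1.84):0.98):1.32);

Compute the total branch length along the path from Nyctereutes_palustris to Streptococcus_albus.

3.26

The path runs Nyctereutes_palustris → … → MRCA → … → Streptococcus_albus; the MRCA is the node subtending (Nyctereutes_palustris,((Streptococcus_albus,((Saimiri_giganteus,Canis_robustus),Lutra_arenarius)),(Hylobates_palustris,Melursus_albus))).
Branch lengths along that path: 0.35 + 0.14 + 1.03 + 1.74 = 3.26.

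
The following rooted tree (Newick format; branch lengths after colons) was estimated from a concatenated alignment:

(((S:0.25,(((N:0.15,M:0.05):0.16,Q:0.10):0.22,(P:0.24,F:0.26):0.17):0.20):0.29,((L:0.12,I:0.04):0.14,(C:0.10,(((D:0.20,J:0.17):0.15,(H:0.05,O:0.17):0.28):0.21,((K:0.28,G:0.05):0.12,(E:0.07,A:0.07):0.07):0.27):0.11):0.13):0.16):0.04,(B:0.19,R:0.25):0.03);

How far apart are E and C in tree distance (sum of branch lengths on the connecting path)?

The path runs E → … → MRCA → … → C; the MRCA is the node subtending (C,(((D,J),(H,O)),((K,G),(E,A)))).
Branch lengths along that path: 0.07 + 0.07 + 0.27 + 0.11 + 0.10 = 0.62.

0.62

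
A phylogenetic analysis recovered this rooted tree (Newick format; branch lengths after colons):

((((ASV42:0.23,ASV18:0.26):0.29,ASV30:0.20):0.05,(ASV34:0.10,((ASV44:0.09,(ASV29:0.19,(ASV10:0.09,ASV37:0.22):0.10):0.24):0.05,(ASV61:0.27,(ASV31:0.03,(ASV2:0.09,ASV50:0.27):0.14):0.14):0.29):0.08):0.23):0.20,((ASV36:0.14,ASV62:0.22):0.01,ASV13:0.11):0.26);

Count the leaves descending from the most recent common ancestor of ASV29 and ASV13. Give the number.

15

The MRCA of ASV29 and ASV13 is the root, so the clade is the entire tree.
That clade contains 15 terminal taxa: ASV10, ASV13, ASV18, ASV2, ASV29, ASV30, ASV31, ASV34, ASV36, ASV37, ASV42, ASV44, ASV50, ASV61, ASV62.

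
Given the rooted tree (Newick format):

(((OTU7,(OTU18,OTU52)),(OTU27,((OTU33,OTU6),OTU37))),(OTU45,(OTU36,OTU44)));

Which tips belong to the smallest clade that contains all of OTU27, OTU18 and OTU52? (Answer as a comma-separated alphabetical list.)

OTU18, OTU27, OTU33, OTU37, OTU52, OTU6, OTU7

Tracing OTU27: it sits inside (OTU27,((OTU33,OTU6),OTU37)).
Tracing OTU18: it sits inside (OTU18,OTU52).
Tracing OTU52: it sits inside (OTU18,OTU52).
The smallest clade enclosing all 3 is ((OTU7,(OTU18,OTU52)),(OTU27,((OTU33,OTU6),OTU37))); the answer is its 7 terminal taxa in alphabetical order.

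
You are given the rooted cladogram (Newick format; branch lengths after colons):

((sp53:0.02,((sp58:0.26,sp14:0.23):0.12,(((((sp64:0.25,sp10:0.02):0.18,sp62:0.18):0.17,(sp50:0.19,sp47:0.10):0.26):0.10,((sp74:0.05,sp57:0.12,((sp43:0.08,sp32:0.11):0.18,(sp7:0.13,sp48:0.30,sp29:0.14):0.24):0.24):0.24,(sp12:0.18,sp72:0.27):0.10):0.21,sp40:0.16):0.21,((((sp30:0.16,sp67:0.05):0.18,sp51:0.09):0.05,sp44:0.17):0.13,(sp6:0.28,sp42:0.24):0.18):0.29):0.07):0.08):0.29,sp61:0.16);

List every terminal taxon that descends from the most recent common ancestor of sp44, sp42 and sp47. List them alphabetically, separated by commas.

Tracing sp44: it sits inside (((sp30,sp67),sp51),sp44).
Tracing sp42: it sits inside (sp6,sp42).
Tracing sp47: it sits inside (sp50,sp47).
The smallest clade enclosing all 3 is (((((sp64,sp10),sp62),(sp50,sp47)),((sp74,sp57,((sp43,sp32),(sp7,sp48,sp29))),(sp12,sp72)),sp40),((((sp30,sp67),sp51),sp44),(sp6,sp42))); the answer is its 21 terminal taxa in alphabetical order.

sp10, sp12, sp29, sp30, sp32, sp40, sp42, sp43, sp44, sp47, sp48, sp50, sp51, sp57, sp6, sp62, sp64, sp67, sp7, sp72, sp74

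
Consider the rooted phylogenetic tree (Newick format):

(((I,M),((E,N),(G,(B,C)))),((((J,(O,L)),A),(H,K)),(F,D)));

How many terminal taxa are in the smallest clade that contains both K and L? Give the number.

The MRCA of K and L is the node subtending (((J,(O,L)),A),(H,K)).
That clade contains 6 terminal taxa: A, H, J, K, L, O.

6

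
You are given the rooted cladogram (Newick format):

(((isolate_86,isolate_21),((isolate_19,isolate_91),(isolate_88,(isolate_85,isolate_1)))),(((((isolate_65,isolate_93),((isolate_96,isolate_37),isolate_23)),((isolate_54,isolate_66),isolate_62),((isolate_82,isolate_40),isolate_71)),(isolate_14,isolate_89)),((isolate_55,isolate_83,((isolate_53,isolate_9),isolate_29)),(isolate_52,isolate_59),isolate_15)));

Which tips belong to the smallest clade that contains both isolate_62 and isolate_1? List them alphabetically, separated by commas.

Tracing isolate_62: it sits inside ((isolate_54,isolate_66),isolate_62).
Tracing isolate_1: it sits inside (isolate_85,isolate_1).
The smallest clade enclosing both is the whole tree (their MRCA is the root), so the answer is all 28 tips in alphabetical order.

isolate_1, isolate_14, isolate_15, isolate_19, isolate_21, isolate_23, isolate_29, isolate_37, isolate_40, isolate_52, isolate_53, isolate_54, isolate_55, isolate_59, isolate_62, isolate_65, isolate_66, isolate_71, isolate_82, isolate_83, isolate_85, isolate_86, isolate_88, isolate_89, isolate_9, isolate_91, isolate_93, isolate_96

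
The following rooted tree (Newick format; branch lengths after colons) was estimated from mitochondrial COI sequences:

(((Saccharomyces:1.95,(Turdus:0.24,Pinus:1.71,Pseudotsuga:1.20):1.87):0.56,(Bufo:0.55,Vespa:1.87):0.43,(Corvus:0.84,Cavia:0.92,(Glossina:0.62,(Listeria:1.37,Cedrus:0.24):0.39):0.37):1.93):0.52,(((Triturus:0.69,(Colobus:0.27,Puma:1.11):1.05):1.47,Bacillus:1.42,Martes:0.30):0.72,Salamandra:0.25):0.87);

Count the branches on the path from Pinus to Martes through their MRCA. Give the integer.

The MRCA of Pinus and Martes is the root of the tree.
From Pinus up to that node: 4 branches. From Martes up to the same node: 3 branches. Total: 4 + 3 = 7.

7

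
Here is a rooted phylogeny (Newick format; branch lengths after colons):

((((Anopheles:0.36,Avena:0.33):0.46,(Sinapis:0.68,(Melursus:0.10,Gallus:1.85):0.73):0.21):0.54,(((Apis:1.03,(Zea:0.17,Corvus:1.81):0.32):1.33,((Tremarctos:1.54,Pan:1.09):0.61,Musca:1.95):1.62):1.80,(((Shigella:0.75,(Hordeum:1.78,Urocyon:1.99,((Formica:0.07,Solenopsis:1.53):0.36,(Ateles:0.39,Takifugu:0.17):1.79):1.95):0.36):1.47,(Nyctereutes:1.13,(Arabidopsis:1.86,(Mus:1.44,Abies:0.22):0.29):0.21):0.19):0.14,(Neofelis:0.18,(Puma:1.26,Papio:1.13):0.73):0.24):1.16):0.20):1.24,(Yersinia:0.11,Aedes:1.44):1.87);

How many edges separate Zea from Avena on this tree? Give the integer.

The MRCA of Zea and Avena is the node subtending (((Anopheles,Avena),(Sinapis,(Melursus,Gallus))),(((Apis,(Zea,Corvus)),((Tremarctos,Pan),Musca)),(((Shigella,(Hordeum,Urocyon,((Formica,Solenopsis),(Ateles,Takifugu)))),(Nyctereutes,(Arabidopsis,(Mus,Abies)))),(Neofelis,(Puma,Papio))))).
From Zea up to that node: 5 branches. From Avena up to the same node: 3 branches. Total: 5 + 3 = 8.

8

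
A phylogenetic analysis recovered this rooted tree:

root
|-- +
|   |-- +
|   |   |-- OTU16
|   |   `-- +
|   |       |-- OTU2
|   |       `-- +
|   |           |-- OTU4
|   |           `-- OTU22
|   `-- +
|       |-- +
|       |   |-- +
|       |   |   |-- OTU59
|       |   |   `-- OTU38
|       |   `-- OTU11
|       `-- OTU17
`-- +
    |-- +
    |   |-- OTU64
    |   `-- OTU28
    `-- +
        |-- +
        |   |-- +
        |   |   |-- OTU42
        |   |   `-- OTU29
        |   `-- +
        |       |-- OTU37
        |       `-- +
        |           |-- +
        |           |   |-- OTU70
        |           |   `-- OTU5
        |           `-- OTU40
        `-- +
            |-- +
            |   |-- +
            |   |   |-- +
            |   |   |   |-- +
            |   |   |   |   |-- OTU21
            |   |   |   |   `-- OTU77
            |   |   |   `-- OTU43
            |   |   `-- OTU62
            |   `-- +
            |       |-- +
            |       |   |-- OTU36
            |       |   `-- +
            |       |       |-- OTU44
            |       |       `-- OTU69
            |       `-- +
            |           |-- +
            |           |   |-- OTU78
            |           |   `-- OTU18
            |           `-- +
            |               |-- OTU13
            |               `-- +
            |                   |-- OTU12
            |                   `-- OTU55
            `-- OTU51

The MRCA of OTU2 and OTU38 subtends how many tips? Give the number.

8

The MRCA of OTU2 and OTU38 is the node subtending ((OTU16,(OTU2,(OTU4,OTU22))),(((OTU59,OTU38),OTU11),OTU17)).
That clade contains 8 terminal taxa: OTU11, OTU16, OTU17, OTU2, OTU22, OTU38, OTU4, OTU59.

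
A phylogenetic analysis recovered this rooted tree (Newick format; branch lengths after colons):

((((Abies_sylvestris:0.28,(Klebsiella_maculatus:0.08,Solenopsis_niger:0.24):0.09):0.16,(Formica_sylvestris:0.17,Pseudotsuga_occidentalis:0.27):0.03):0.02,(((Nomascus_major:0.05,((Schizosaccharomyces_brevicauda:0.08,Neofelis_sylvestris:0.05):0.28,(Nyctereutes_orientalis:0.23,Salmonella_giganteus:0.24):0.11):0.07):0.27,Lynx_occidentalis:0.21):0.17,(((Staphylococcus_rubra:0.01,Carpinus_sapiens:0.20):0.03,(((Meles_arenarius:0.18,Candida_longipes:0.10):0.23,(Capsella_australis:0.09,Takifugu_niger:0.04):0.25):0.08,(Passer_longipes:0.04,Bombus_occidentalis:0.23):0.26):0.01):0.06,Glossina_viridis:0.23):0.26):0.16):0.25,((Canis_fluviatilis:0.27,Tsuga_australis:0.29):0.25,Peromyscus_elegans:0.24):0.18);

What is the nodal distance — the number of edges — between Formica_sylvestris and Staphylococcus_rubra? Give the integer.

8

The MRCA of Formica_sylvestris and Staphylococcus_rubra is the node subtending (((Abies_sylvestris,(Klebsiella_maculatus,Solenopsis_niger)),(Formica_sylvestris,Pseudotsuga_occidentalis)),(((Nomascus_major,((Schizosaccharomyces_brevicauda,Neofelis_sylvestris),(Nyctereutes_orientalis,Salmonella_giganteus))),Lynx_occidentalis),(((Staphylococcus_rubra,Carpinus_sapiens),(((Meles_arenarius,Candida_longipes),(Capsella_australis,Takifugu_niger)),(Passer_longipes,Bombus_occidentalis))),Glossina_viridis))).
From Formica_sylvestris up to that node: 3 branches. From Staphylococcus_rubra up to the same node: 5 branches. Total: 3 + 5 = 8.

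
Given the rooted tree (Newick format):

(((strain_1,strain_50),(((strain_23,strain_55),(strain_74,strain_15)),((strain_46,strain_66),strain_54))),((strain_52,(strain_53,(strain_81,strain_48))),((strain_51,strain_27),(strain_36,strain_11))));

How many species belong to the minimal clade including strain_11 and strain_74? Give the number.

17

The MRCA of strain_11 and strain_74 is the root, so the clade is the entire tree.
That clade contains 17 terminal taxa: strain_1, strain_11, strain_15, strain_23, strain_27, strain_36, strain_46, strain_48, strain_50, strain_51, strain_52, strain_53, strain_54, strain_55, strain_66, strain_74, strain_81.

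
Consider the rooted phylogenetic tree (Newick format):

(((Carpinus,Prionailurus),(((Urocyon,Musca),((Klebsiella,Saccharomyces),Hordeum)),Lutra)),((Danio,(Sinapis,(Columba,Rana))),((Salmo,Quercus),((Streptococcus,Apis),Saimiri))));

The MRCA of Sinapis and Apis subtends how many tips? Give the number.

9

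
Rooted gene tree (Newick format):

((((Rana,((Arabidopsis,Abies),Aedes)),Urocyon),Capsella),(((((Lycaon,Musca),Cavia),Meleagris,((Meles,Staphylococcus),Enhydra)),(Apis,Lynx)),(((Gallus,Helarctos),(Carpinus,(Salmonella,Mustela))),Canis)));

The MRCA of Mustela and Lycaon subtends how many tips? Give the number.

The MRCA of Mustela and Lycaon is the node subtending (((((Lycaon,Musca),Cavia),Meleagris,((Meles,Staphylococcus),Enhydra)),(Apis,Lynx)),(((Gallus,Helarctos),(Carpinus,(Salmonella,Mustela))),Canis)).
That clade contains 15 terminal taxa: Apis, Canis, Carpinus, Cavia, Enhydra, Gallus, Helarctos, Lycaon, Lynx, Meleagris, Meles, Musca, Mustela, Salmonella, Staphylococcus.

15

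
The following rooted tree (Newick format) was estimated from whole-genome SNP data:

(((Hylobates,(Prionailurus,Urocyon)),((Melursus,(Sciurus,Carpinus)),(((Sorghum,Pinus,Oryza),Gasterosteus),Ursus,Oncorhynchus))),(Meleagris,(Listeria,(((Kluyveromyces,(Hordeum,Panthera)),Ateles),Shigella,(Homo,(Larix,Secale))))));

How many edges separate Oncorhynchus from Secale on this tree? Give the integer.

The MRCA of Oncorhynchus and Secale is the root of the tree.
From Oncorhynchus up to that node: 4 branches. From Secale up to the same node: 6 branches. Total: 4 + 6 = 10.

10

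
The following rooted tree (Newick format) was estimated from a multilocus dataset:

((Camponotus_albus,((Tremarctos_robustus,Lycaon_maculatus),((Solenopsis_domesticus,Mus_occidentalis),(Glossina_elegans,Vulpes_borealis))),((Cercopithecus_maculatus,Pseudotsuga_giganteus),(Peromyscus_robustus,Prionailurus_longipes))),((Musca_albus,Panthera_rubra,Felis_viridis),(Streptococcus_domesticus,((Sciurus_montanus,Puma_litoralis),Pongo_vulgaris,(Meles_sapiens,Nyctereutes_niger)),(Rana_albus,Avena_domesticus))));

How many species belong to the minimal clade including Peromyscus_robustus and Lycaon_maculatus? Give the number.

11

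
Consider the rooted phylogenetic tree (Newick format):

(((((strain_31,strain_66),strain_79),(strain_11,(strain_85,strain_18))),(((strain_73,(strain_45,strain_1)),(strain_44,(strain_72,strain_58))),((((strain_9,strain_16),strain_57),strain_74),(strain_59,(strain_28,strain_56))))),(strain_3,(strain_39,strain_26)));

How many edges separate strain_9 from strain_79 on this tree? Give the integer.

9

The MRCA of strain_9 and strain_79 is the node subtending ((((strain_31,strain_66),strain_79),(strain_11,(strain_85,strain_18))),(((strain_73,(strain_45,strain_1)),(strain_44,(strain_72,strain_58))),((((strain_9,strain_16),strain_57),strain_74),(strain_59,(strain_28,strain_56))))).
From strain_9 up to that node: 6 branches. From strain_79 up to the same node: 3 branches. Total: 6 + 3 = 9.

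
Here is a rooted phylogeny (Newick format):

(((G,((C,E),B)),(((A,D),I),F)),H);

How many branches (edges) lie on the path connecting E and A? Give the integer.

8

The MRCA of E and A is the node subtending ((G,((C,E),B)),(((A,D),I),F)).
From E up to that node: 4 branches. From A up to the same node: 4 branches. Total: 4 + 4 = 8.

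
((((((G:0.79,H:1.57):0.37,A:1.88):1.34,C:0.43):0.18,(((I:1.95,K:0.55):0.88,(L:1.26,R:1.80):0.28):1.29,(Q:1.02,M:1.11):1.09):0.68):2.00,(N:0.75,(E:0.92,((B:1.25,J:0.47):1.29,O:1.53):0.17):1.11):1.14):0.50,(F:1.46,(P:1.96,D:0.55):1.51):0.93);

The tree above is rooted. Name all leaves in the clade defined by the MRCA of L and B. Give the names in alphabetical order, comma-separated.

A, B, C, E, G, H, I, J, K, L, M, N, O, Q, R

Tracing L: it sits inside (L,R).
Tracing B: it sits inside (B,J).
The smallest clade enclosing both is (((((G,H),A),C),(((I,K),(L,R)),(Q,M))),(N,(E,((B,J),O)))); the answer is its 15 terminal taxa in alphabetical order.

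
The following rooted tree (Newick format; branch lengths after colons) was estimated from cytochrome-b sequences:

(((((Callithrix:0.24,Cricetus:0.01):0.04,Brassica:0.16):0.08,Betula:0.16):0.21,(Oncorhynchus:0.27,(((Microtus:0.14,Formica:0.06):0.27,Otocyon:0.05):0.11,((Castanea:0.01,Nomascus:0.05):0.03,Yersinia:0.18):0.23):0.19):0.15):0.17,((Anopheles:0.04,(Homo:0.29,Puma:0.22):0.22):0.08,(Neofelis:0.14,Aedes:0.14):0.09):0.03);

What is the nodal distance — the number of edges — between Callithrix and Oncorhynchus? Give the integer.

The MRCA of Callithrix and Oncorhynchus is the node subtending ((((Callithrix,Cricetus),Brassica),Betula),(Oncorhynchus,(((Microtus,Formica),Otocyon),((Castanea,Nomascus),Yersinia)))).
From Callithrix up to that node: 4 branches. From Oncorhynchus up to the same node: 2 branches. Total: 4 + 2 = 6.

6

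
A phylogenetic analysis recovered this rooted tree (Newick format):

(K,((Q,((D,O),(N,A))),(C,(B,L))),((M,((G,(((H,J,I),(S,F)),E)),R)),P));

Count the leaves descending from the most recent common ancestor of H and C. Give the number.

19

The MRCA of H and C is the root, so the clade is the entire tree.
That clade contains 19 terminal taxa: A, B, C, D, E, F, G, H, I, J, K, L, M, N, O, P, Q, R, S.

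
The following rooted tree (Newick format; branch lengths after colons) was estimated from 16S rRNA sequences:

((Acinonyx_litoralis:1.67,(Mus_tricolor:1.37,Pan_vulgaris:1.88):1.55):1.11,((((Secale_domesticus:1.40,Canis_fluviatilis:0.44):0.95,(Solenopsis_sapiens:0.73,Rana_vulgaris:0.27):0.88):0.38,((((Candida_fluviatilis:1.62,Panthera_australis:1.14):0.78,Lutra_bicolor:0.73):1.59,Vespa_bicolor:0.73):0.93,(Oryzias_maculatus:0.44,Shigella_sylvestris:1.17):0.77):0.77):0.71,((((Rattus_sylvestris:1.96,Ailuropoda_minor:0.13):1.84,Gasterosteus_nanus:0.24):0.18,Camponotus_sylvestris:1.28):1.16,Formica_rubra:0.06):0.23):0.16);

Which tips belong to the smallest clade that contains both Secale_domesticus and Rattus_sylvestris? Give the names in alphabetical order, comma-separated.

Ailuropoda_minor, Camponotus_sylvestris, Candida_fluviatilis, Canis_fluviatilis, Formica_rubra, Gasterosteus_nanus, Lutra_bicolor, Oryzias_maculatus, Panthera_australis, Rana_vulgaris, Rattus_sylvestris, Secale_domesticus, Shigella_sylvestris, Solenopsis_sapiens, Vespa_bicolor

Tracing Secale_domesticus: it sits inside (Secale_domesticus,Canis_fluviatilis).
Tracing Rattus_sylvestris: it sits inside (Rattus_sylvestris,Ailuropoda_minor).
The smallest clade enclosing both is ((((Secale_domesticus,Canis_fluviatilis),(Solenopsis_sapiens,Rana_vulgaris)),((((Candida_fluviatilis,Panthera_australis),Lutra_bicolor),Vespa_bicolor),(Oryzias_maculatus,Shigella_sylvestris))),((((Rattus_sylvestris,Ailuropoda_minor),Gasterosteus_nanus),Camponotus_sylvestris),Formica_rubra)); the answer is its 15 terminal taxa in alphabetical order.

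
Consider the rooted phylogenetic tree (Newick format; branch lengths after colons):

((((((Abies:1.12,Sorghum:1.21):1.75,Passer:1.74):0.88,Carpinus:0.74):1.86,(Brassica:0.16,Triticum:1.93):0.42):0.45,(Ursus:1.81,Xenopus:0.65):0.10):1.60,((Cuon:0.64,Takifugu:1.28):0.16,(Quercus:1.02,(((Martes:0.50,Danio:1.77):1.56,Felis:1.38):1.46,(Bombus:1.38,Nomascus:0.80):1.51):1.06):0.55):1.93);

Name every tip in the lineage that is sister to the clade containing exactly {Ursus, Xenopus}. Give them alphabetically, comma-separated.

The clade containing exactly {Ursus, Xenopus} attaches to the tree at the node subtending (((((Abies,Sorghum),Passer),Carpinus),(Brassica,Triticum)),(Ursus,Xenopus)).
The other lineage descending from that same node — the sister group — is ((((Abies,Sorghum),Passer),Carpinus),(Brassica,Triticum)); its 6 tips in alphabetical order are the answer.

Abies, Brassica, Carpinus, Passer, Sorghum, Triticum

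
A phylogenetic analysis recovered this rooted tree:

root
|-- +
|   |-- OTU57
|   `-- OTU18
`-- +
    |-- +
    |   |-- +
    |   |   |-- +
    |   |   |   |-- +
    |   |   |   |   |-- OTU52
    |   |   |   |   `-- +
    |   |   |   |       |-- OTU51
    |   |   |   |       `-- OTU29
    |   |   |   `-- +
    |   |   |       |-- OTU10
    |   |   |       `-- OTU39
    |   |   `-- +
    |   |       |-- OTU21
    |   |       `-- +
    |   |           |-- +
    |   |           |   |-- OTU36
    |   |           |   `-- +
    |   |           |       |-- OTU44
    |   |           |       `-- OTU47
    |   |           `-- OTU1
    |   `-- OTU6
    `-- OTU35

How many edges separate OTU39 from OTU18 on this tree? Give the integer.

8

The MRCA of OTU39 and OTU18 is the root of the tree.
From OTU39 up to that node: 6 branches. From OTU18 up to the same node: 2 branches. Total: 6 + 2 = 8.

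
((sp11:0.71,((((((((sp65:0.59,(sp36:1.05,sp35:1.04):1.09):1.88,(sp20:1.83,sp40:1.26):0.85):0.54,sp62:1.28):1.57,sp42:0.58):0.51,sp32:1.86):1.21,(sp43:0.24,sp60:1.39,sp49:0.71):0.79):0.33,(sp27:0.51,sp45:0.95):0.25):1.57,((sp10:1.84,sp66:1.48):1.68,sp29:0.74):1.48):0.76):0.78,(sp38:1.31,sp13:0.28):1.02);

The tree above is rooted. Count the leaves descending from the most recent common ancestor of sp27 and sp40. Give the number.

The MRCA of sp27 and sp40 is the node subtending (((((((sp65,(sp36,sp35)),(sp20,sp40)),sp62),sp42),sp32),(sp43,sp60,sp49)),(sp27,sp45)).
That clade contains 13 terminal taxa: sp20, sp27, sp32, sp35, sp36, sp40, sp42, sp43, sp45, sp49, sp60, sp62, sp65.

13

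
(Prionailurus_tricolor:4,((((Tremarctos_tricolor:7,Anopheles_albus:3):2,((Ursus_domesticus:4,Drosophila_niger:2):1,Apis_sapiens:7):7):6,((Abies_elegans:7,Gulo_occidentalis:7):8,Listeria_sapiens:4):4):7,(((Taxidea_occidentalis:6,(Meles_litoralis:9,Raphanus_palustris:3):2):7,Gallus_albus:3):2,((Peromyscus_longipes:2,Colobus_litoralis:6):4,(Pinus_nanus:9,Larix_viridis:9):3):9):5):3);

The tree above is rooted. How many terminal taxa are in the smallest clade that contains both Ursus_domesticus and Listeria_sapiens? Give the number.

8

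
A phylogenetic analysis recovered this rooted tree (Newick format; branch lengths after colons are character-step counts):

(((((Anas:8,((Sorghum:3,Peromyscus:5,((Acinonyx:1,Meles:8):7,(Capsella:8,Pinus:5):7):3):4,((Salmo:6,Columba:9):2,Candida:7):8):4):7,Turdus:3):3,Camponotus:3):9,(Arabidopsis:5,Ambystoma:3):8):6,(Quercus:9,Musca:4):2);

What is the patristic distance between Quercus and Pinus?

The path runs Quercus → … → MRCA → … → Pinus; the MRCA is the root of the tree.
Branch lengths along that path: 9 + 2 + 6 + 9 + 3 + 7 + 4 + 4 + 3 + 7 + 5 = 59.

59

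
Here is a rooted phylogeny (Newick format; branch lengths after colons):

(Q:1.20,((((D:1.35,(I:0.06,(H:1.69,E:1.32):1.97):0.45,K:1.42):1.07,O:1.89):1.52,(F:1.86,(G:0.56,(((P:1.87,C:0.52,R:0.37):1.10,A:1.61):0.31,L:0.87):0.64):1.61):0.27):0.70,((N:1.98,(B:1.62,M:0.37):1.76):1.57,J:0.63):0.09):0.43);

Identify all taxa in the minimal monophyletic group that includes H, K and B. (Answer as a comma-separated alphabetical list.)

A, B, C, D, E, F, G, H, I, J, K, L, M, N, O, P, R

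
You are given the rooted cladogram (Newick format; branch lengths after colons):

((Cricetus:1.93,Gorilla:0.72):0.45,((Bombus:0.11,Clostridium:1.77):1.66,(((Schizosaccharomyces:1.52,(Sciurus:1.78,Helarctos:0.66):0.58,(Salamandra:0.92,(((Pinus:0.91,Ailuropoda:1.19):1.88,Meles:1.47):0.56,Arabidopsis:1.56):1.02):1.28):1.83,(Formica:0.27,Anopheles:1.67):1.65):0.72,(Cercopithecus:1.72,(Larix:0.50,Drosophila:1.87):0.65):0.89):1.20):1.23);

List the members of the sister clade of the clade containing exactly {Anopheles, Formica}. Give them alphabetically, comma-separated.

Ailuropoda, Arabidopsis, Helarctos, Meles, Pinus, Salamandra, Schizosaccharomyces, Sciurus

The clade containing exactly {Anopheles, Formica} attaches to the tree at the node subtending ((Schizosaccharomyces,(Sciurus,Helarctos),(Salamandra,(((Pinus,Ailuropoda),Meles),Arabidopsis))),(Formica,Anopheles)).
The other lineage descending from that same node — the sister group — is (Schizosaccharomyces,(Sciurus,Helarctos),(Salamandra,(((Pinus,Ailuropoda),Meles),Arabidopsis))); its 8 tips in alphabetical order are the answer.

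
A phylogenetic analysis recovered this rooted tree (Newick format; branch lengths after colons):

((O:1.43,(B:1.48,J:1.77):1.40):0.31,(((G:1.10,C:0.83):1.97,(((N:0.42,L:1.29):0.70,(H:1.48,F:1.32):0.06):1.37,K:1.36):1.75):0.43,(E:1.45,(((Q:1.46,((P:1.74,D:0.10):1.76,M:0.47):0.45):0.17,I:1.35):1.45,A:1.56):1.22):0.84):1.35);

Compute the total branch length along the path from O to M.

7.69

The path runs O → … → MRCA → … → M; the MRCA is the root of the tree.
Branch lengths along that path: 1.43 + 0.31 + 1.35 + 0.84 + 1.22 + 1.45 + 0.17 + 0.45 + 0.47 = 7.69.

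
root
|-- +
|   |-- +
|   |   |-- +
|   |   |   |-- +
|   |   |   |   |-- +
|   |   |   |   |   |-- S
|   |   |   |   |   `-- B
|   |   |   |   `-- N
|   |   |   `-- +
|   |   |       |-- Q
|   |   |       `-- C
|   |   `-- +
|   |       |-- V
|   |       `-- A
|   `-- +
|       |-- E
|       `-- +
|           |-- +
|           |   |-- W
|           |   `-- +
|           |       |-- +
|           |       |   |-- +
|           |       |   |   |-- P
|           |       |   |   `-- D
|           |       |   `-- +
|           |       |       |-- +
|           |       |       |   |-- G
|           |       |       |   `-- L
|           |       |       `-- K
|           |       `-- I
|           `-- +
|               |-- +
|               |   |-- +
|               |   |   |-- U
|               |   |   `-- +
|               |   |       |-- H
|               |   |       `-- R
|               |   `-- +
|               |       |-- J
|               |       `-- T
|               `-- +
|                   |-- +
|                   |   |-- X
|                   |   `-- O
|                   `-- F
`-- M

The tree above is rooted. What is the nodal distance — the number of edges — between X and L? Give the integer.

The MRCA of X and L is the node subtending ((W,(((P,D),((G,L),K)),I)),(((U,(H,R)),(J,T)),((X,O),F))).
From X up to that node: 4 branches. From L up to the same node: 6 branches. Total: 4 + 6 = 10.

10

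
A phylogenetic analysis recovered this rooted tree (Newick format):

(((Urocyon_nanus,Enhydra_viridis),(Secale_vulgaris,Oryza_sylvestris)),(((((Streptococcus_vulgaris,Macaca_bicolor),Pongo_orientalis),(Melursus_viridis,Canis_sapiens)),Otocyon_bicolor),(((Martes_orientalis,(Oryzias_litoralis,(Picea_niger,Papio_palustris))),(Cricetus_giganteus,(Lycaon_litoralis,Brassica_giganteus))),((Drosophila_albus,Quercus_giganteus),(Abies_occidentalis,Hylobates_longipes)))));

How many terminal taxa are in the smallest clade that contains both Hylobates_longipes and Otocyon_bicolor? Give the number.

17

The MRCA of Hylobates_longipes and Otocyon_bicolor is the node subtending (((((Streptococcus_vulgaris,Macaca_bicolor),Pongo_orientalis),(Melursus_viridis,Canis_sapiens)),Otocyon_bicolor),(((Martes_orientalis,(Oryzias_litoralis,(Picea_niger,Papio_palustris))),(Cricetus_giganteus,(Lycaon_litoralis,Brassica_giganteus))),((Drosophila_albus,Quercus_giganteus),(Abies_occidentalis,Hylobates_longipes)))).
That clade contains 17 terminal taxa: Abies_occidentalis, Brassica_giganteus, Canis_sapiens, Cricetus_giganteus, Drosophila_albus, Hylobates_longipes, Lycaon_litoralis, Macaca_bicolor, Martes_orientalis, Melursus_viridis, Oryzias_litoralis, Otocyon_bicolor, Papio_palustris, Picea_niger, Pongo_orientalis, Quercus_giganteus, Streptococcus_vulgaris.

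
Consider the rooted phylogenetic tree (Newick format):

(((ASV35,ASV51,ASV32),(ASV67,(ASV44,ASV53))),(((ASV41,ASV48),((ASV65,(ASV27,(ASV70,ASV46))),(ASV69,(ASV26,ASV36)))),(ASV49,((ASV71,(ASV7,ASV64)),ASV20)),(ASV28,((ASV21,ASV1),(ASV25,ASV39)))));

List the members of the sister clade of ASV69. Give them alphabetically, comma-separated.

ASV69 attaches to the tree at the node subtending (ASV69,(ASV26,ASV36)).
The other lineage descending from that same node — the sister group — is (ASV26,ASV36); its 2 tips in alphabetical order are the answer.

ASV26, ASV36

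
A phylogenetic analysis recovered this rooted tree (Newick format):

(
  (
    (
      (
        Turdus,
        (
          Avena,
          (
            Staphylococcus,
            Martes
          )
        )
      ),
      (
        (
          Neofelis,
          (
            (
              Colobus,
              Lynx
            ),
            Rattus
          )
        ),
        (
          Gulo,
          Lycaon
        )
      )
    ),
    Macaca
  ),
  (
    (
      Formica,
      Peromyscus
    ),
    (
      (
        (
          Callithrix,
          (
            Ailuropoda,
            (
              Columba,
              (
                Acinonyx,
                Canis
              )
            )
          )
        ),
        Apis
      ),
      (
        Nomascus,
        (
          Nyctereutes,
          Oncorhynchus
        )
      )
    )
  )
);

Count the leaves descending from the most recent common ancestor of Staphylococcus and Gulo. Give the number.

The MRCA of Staphylococcus and Gulo is the node subtending ((Turdus,(Avena,(Staphylococcus,Martes))),((Neofelis,((Colobus,Lynx),Rattus)),(Gulo,Lycaon))).
That clade contains 10 terminal taxa: Avena, Colobus, Gulo, Lycaon, Lynx, Martes, Neofelis, Rattus, Staphylococcus, Turdus.

10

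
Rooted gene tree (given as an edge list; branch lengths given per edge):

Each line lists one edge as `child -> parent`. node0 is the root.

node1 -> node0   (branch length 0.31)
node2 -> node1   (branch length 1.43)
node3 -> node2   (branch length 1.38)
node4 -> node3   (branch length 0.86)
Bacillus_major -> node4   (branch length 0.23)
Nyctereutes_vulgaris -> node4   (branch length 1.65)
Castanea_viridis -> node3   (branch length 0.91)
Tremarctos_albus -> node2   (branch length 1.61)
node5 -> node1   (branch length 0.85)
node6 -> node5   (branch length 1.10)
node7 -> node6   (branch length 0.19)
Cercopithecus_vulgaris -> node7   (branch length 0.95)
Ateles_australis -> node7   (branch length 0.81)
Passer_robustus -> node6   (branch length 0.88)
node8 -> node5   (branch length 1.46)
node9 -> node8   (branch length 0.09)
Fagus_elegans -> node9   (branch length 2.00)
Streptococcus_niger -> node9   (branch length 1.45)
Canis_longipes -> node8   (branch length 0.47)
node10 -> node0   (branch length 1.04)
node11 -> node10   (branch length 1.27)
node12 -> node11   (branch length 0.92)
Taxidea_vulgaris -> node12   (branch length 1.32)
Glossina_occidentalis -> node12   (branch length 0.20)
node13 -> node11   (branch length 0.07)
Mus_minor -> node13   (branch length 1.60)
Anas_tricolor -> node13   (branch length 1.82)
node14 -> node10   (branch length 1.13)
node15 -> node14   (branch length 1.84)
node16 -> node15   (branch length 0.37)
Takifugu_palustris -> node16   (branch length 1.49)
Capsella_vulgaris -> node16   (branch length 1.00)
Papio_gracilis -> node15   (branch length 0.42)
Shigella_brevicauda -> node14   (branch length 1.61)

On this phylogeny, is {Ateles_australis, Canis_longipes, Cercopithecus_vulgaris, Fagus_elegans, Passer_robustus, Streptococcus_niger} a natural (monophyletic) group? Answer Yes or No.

Yes

The most recent common ancestor of these taxa subtends (((Cercopithecus_vulgaris,Ateles_australis),Passer_robustus),((Fagus_elegans,Streptococcus_niger),Canis_longipes)).
That clade has exactly 6 tips — every listed taxon and nothing else — so the group is monophyletic.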